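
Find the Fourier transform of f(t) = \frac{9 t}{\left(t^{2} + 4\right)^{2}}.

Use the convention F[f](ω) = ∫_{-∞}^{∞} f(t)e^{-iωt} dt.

F(ω) = - \frac{9 i \pi \omega e^{- 2 \left|{\omega}\right|}}{4}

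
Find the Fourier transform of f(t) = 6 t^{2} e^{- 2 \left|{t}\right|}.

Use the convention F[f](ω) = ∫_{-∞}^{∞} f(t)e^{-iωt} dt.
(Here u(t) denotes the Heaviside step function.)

F(ω) = \frac{48 \left(4 - 3 \omega^{2}\right)}{\left(\omega^{2} + 4\right)^{3}}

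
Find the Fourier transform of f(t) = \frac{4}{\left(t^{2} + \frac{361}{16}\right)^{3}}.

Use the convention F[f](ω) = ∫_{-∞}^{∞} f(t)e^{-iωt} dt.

F(ω) = \frac{32 \pi \left(361 \omega^{2} + 228 \left|{\omega}\right| + 48\right) e^{- \frac{19 \left|{\omega}\right|}{4}}}{2476099}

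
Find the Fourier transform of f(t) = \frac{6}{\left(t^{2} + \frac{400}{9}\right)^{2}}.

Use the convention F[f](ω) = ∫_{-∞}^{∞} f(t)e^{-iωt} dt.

F(ω) = \frac{27 \pi \left(20 \left|{\omega}\right| + 3\right) e^{- \frac{20 \left|{\omega}\right|}{3}}}{8000}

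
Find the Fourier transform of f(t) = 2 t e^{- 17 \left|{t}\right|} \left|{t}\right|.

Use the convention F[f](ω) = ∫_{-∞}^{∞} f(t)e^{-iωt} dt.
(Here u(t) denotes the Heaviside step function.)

F(ω) = \frac{8 i \omega \left(\omega^{2} - 867\right)}{\left(\omega^{2} + 289\right)^{3}}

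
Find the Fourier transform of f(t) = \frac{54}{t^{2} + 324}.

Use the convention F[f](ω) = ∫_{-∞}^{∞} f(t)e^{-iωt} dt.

F(ω) = 3 \pi e^{- 18 \left|{\omega}\right|}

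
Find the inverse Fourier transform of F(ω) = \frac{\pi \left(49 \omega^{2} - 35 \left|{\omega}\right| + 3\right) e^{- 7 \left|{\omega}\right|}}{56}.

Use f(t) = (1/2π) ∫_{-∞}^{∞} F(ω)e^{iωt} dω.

f(t) = \frac{t^{4}}{\left(t^{2} + 49\right)^{3}}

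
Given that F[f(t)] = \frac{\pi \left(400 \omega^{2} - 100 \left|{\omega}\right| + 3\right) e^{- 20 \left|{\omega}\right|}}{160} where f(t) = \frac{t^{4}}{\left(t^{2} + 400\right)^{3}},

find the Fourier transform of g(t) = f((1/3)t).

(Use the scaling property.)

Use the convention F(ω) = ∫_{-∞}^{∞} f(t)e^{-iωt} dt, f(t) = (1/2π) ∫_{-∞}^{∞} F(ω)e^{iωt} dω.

F[g](ω) = \frac{9 \pi \left(1200 \omega^{2} - 100 \left|{\omega}\right| + 1\right) e^{- 60 \left|{\omega}\right|}}{160}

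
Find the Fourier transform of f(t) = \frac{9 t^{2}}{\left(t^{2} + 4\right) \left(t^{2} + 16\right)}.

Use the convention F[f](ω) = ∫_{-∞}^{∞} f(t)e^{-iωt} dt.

F(ω) = \frac{3 \pi \left(2 - e^{2 \left|{\omega}\right|}\right) e^{- 4 \left|{\omega}\right|}}{2}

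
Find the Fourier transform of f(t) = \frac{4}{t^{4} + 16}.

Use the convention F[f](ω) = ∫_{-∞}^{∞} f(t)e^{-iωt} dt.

F(ω) = \frac{\pi e^{- \sqrt{2} \left|{\omega}\right|} \sin{\left(\sqrt{2} \left|{\omega}\right| + \frac{\pi}{4} \right)}}{2}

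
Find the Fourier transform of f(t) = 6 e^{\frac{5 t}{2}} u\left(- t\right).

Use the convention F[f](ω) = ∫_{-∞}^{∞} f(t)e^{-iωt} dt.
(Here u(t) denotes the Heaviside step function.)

F(ω) = - \frac{12}{2 i \omega - 5}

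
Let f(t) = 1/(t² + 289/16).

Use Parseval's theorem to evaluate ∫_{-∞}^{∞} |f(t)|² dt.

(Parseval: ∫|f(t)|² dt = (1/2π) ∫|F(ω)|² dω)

∫|f(t)|² dt = \frac{32 \pi}{4913}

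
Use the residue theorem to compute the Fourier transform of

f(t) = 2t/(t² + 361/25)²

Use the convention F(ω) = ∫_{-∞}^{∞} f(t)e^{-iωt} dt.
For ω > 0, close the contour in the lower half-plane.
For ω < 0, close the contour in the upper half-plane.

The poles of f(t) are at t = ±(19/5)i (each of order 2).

Let g(z) = f(z)e^{-iωz}; for large |z| the factor e^{-iωz} decays in the lower half-plane when ω > 0 and in the upper half-plane when ω < 0.

Case ω > 0 (lower half-plane, clockwise contour ⇒ F(ω) = -2πi·ΣRes):
  Res_{z = - \frac{19 i}{5}} g(z) = \frac{5 \omega e^{- \frac{19 \omega}{5}}}{38} (pole of order 2)
  F(ω) = -2πi·ΣRes = - \frac{5 i \pi \omega e^{- \frac{19 \omega}{5}}}{19}

Case ω < 0 (upper half-plane, counterclockwise contour ⇒ F(ω) = +2πi·ΣRes):
  Res_{z = \frac{19 i}{5}} g(z) = - \frac{5 \omega e^{\frac{19 \omega}{5}}}{38} (pole of order 2)
  F(ω) = 2πi·ΣRes = - \frac{5 i \pi \omega e^{\frac{19 \omega}{5}}}{19}

Both cases combine into a single formula in |ω|:

F(ω) = - \frac{5 i \pi \omega e^{- \frac{19 \left|{\omega}\right|}{5}}}{19}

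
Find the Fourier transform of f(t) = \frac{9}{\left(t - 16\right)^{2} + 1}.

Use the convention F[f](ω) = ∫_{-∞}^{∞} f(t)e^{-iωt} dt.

F(ω) = 9 \pi e^{- 16 i \omega - \left|{\omega}\right|}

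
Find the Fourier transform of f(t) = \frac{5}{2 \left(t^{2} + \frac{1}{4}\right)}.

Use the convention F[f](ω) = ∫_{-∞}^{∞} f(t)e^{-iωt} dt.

F(ω) = 5 \pi e^{- \frac{\left|{\omega}\right|}{2}}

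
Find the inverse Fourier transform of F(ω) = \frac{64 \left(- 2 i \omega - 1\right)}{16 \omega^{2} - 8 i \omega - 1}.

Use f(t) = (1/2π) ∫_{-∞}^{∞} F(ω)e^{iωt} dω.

f(t) = 8 \left(\frac{t}{4} + 1\right) e^{- \frac{t}{4}} u\left(t\right)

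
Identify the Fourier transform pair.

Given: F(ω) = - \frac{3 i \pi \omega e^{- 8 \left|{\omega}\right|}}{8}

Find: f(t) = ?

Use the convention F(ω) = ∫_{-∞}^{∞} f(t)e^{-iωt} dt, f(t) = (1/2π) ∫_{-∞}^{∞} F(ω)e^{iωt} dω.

f(t) = \frac{6 t}{\left(t^{2} + 64\right)^{2}}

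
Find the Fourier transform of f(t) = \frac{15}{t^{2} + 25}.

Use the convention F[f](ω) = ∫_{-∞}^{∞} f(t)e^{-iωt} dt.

F(ω) = 3 \pi e^{- 5 \left|{\omega}\right|}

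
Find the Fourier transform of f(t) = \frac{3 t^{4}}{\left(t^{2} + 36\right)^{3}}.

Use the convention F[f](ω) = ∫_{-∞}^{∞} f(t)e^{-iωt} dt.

F(ω) = \frac{3 \pi \left(12 \omega^{2} - 10 \left|{\omega}\right| + 1\right) e^{- 6 \left|{\omega}\right|}}{16}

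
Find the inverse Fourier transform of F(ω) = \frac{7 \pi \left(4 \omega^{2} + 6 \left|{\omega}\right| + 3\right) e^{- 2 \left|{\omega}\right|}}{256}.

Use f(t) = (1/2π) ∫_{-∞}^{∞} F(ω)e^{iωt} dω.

f(t) = \frac{7}{\left(t^{2} + 4\right)^{3}}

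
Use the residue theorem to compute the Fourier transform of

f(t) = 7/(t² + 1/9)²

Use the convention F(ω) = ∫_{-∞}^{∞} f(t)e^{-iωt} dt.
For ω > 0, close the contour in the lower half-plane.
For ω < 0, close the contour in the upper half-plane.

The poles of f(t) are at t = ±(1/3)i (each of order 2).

Let g(z) = f(z)e^{-iωz}; for large |z| the factor e^{-iωz} decays in the lower half-plane when ω > 0 and in the upper half-plane when ω < 0.

Case ω > 0 (lower half-plane, clockwise contour ⇒ F(ω) = -2πi·ΣRes):
  Res_{z = - \frac{i}{3}} g(z) = \frac{63 i \left(\omega + 3\right) e^{- \frac{\omega}{3}}}{4} (pole of order 2)
  F(ω) = -2πi·ΣRes = \frac{63 \pi \left(\omega + 3\right) e^{- \frac{\omega}{3}}}{2}

Case ω < 0 (upper half-plane, counterclockwise contour ⇒ F(ω) = +2πi·ΣRes):
  Res_{z = \frac{i}{3}} g(z) = \frac{63 i \left(\omega - 3\right) e^{\frac{\omega}{3}}}{4} (pole of order 2)
  F(ω) = 2πi·ΣRes = \frac{63 \pi \left(3 - \omega\right) e^{\frac{\omega}{3}}}{2}

Both cases combine into a single formula in |ω|:

F(ω) = \frac{63 \pi \left(\left|{\omega}\right| + 3\right) e^{- \frac{\left|{\omega}\right|}{3}}}{2}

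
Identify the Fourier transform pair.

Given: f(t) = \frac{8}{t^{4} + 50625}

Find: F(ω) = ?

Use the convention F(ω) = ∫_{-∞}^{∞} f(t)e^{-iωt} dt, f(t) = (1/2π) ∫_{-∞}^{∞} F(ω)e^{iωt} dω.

F(ω) = \frac{8 \pi e^{- \frac{15 \sqrt{2} \left|{\omega}\right|}{2}} \sin{\left(\frac{15 \sqrt{2} \left|{\omega}\right|}{2} + \frac{\pi}{4} \right)}}{3375}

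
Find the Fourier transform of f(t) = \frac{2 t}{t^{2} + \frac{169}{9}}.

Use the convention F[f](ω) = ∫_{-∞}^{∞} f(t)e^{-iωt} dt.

F(ω) = - 2 i \pi e^{- \frac{13 \left|{\omega}\right|}{3}} \operatorname{sign}{\left(\omega \right)}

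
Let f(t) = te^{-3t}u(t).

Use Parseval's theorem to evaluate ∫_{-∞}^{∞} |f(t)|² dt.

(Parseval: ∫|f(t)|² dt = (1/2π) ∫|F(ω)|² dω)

∫|f(t)|² dt = \frac{1}{108}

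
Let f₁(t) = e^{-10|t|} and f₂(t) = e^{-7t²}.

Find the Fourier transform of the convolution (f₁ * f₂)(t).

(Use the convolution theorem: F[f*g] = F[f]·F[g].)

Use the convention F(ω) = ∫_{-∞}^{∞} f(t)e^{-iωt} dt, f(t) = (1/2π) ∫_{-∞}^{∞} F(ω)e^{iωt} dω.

F[f₁*f₂](ω) = \frac{20 \sqrt{7} \sqrt{\pi} e^{- \frac{\omega^{2}}{28}}}{7 \left(\omega^{2} + 100\right)}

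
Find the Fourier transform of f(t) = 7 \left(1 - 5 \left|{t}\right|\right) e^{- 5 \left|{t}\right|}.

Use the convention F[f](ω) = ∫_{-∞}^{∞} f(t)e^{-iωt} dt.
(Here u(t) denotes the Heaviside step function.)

F(ω) = \frac{140 \omega^{2}}{\left(\omega^{2} + 25\right)^{2}}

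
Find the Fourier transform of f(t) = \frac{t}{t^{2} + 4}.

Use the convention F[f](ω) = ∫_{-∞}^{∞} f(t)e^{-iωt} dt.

F(ω) = - i \pi e^{- 2 \left|{\omega}\right|} \operatorname{sign}{\left(\omega \right)}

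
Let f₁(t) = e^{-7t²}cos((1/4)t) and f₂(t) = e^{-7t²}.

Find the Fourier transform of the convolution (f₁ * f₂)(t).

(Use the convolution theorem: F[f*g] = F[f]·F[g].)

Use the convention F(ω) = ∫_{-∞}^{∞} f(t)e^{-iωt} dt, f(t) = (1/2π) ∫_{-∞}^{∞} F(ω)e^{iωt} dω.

F[f₁*f₂](ω) = \frac{\pi \left(e^{\frac{\omega}{28}} + 1\right) e^{- \frac{\omega^{2}}{14} - \frac{\omega}{56} - \frac{1}{448}}}{14}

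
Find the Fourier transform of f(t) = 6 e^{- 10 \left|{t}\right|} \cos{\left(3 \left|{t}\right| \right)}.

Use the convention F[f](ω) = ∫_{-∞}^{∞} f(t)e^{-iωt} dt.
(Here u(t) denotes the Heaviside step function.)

F(ω) = \frac{120 \left(\omega^{2} + 109\right)}{\omega^{4} + 182 \omega^{2} + 11881}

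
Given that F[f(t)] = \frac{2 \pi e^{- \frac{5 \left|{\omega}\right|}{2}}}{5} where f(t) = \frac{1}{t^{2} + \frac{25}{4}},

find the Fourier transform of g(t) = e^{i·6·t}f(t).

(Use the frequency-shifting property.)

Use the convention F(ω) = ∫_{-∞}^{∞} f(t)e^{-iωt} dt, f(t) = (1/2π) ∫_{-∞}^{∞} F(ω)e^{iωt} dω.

F[g](ω) = \frac{2 \pi e^{- \frac{5 \left|{\omega - 6}\right|}{2}}}{5}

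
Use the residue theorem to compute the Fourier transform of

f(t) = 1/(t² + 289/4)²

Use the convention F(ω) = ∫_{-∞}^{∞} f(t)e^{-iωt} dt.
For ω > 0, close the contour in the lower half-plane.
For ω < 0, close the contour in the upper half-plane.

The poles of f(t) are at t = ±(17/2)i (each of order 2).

Let g(z) = f(z)e^{-iωz}; for large |z| the factor e^{-iωz} decays in the lower half-plane when ω > 0 and in the upper half-plane when ω < 0.

Case ω > 0 (lower half-plane, clockwise contour ⇒ F(ω) = -2πi·ΣRes):
  Res_{z = - \frac{17 i}{2}} g(z) = \frac{i \left(17 \omega + 2\right) e^{- \frac{17 \omega}{2}}}{4913} (pole of order 2)
  F(ω) = -2πi·ΣRes = \frac{2 \pi \left(17 \omega + 2\right) e^{- \frac{17 \omega}{2}}}{4913}

Case ω < 0 (upper half-plane, counterclockwise contour ⇒ F(ω) = +2πi·ΣRes):
  Res_{z = \frac{17 i}{2}} g(z) = \frac{i \left(17 \omega - 2\right) e^{\frac{17 \omega}{2}}}{4913} (pole of order 2)
  F(ω) = 2πi·ΣRes = \frac{2 \pi \left(2 - 17 \omega\right) e^{\frac{17 \omega}{2}}}{4913}

Both cases combine into a single formula in |ω|:

F(ω) = \frac{2 \pi \left(17 \left|{\omega}\right| + 2\right) e^{- \frac{17 \left|{\omega}\right|}{2}}}{4913}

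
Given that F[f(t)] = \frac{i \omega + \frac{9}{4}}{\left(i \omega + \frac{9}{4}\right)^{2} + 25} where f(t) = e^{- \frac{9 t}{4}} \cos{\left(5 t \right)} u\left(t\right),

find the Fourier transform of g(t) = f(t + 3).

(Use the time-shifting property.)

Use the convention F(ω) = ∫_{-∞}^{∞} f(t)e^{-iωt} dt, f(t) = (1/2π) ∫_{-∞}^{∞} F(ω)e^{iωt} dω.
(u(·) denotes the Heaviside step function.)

F[g](ω) = \frac{\left(16 i \omega + 36\right) e^{3 i \omega}}{\left(4 i \omega + 9\right)^{2} + 400}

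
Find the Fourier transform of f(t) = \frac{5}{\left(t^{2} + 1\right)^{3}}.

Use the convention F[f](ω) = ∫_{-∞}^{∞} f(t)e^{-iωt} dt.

F(ω) = \frac{5 \pi \left(\omega^{2} + 3 \left|{\omega}\right| + 3\right) e^{- \left|{\omega}\right|}}{8}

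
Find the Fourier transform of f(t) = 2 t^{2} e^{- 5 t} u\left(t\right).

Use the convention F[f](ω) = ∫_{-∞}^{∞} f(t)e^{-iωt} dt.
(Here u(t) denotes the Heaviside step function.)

F(ω) = \frac{4}{\left(i \omega + 5\right)^{3}}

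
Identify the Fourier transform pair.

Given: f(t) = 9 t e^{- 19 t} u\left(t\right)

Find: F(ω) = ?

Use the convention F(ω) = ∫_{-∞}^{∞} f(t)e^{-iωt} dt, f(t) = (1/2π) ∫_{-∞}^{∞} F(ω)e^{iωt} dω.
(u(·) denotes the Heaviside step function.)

F(ω) = \frac{9}{\left(i \omega + 19\right)^{2}}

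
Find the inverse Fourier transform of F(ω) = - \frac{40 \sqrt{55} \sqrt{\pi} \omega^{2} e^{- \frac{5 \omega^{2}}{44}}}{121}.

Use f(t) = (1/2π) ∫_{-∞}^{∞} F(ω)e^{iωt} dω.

f(t) = 8 \left(\frac{44 t^{2}}{5} - 2\right) e^{- \frac{11 t^{2}}{5}}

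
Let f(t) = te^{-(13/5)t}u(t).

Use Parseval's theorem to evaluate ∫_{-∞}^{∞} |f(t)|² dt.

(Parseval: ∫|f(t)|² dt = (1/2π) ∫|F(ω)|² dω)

∫|f(t)|² dt = \frac{125}{8788}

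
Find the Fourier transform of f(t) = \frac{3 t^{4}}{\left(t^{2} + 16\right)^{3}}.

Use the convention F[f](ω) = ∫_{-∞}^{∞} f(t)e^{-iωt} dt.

F(ω) = \frac{3 \pi \left(16 \omega^{2} - 20 \left|{\omega}\right| + 3\right) e^{- 4 \left|{\omega}\right|}}{32}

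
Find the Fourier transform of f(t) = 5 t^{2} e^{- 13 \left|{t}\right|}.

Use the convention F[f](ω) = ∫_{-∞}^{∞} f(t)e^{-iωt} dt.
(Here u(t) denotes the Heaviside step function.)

F(ω) = \frac{260 \left(169 - 3 \omega^{2}\right)}{\left(\omega^{2} + 169\right)^{3}}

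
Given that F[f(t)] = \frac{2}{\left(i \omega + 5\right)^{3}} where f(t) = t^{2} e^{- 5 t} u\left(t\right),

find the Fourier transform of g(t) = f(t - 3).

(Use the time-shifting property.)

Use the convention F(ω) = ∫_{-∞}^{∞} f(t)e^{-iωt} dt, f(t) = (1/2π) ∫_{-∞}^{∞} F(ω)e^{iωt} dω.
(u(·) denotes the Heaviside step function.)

F[g](ω) = \frac{2 e^{- 3 i \omega}}{\left(i \omega + 5\right)^{3}}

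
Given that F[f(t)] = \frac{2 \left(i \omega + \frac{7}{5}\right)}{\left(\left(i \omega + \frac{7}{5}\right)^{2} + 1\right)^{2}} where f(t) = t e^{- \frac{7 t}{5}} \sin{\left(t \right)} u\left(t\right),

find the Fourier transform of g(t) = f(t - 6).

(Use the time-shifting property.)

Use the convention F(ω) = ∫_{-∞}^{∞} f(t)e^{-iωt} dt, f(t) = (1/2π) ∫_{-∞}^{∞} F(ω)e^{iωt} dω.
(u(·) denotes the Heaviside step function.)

F[g](ω) = \frac{250 \left(5 i \omega + 7\right) e^{- 6 i \omega}}{\left(\left(5 i \omega + 7\right)^{2} + 25\right)^{2}}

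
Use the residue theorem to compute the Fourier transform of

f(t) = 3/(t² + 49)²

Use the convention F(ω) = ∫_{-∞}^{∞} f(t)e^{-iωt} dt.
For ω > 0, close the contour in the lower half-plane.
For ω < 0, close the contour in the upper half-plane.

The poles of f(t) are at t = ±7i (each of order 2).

Let g(z) = f(z)e^{-iωz}; for large |z| the factor e^{-iωz} decays in the lower half-plane when ω > 0 and in the upper half-plane when ω < 0.

Case ω > 0 (lower half-plane, clockwise contour ⇒ F(ω) = -2πi·ΣRes):
  Res_{z = - 7 i} g(z) = \frac{3 i \left(7 \omega + 1\right) e^{- 7 \omega}}{1372} (pole of order 2)
  F(ω) = -2πi·ΣRes = \frac{3 \pi \left(7 \omega + 1\right) e^{- 7 \omega}}{686}

Case ω < 0 (upper half-plane, counterclockwise contour ⇒ F(ω) = +2πi·ΣRes):
  Res_{z = 7 i} g(z) = \frac{3 i \left(7 \omega - 1\right) e^{7 \omega}}{1372} (pole of order 2)
  F(ω) = 2πi·ΣRes = \frac{3 \pi \left(1 - 7 \omega\right) e^{7 \omega}}{686}

Both cases combine into a single formula in |ω|:

F(ω) = \frac{3 \pi \left(7 \left|{\omega}\right| + 1\right) e^{- 7 \left|{\omega}\right|}}{686}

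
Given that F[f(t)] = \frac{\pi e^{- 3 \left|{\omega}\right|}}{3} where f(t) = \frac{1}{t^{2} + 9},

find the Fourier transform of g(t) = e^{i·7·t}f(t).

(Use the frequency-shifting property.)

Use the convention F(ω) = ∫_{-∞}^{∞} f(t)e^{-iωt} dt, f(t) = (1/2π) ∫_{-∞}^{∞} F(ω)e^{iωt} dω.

F[g](ω) = \frac{\pi e^{- 3 \left|{\omega - 7}\right|}}{3}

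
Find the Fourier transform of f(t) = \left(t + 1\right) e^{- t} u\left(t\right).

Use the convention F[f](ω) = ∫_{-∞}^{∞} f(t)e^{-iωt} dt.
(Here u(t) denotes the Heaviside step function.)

F(ω) = \frac{- i \omega - 2}{\omega^{2} - 2 i \omega - 1}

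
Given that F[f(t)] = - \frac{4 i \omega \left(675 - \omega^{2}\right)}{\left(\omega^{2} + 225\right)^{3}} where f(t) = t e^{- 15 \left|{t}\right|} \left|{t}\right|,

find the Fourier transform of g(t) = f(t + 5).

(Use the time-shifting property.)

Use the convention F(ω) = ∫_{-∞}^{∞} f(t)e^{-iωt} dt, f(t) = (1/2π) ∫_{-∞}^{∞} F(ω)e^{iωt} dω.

F[g](ω) = \frac{4 i \omega \left(\omega^{2} - 675\right) e^{5 i \omega}}{\left(\omega^{2} + 225\right)^{3}}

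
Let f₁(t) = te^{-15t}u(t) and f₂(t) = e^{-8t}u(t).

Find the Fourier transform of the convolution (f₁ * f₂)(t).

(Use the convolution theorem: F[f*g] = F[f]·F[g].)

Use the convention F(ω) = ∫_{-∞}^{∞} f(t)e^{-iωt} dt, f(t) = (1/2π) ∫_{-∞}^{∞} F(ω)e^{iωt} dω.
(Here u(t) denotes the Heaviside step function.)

F[f₁*f₂](ω) = \frac{1}{\left(i \omega + 8\right) \left(i \omega + 15\right)^{2}}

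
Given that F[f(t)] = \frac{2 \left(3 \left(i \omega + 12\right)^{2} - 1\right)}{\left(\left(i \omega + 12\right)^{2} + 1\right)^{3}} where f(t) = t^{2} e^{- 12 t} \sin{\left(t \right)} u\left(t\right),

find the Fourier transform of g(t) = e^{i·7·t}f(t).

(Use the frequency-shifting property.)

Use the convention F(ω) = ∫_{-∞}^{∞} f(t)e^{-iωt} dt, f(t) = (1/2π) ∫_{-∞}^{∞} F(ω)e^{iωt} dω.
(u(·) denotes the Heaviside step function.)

F[g](ω) = \frac{2 \left(3 \left(i \left(\omega - 7\right) + 12\right)^{2} - 1\right)}{\left(\left(i \left(\omega - 7\right) + 12\right)^{2} + 1\right)^{3}}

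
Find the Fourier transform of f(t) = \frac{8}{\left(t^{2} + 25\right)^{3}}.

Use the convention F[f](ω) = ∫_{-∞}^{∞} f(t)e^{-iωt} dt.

F(ω) = \frac{\pi \left(25 \omega^{2} + 15 \left|{\omega}\right| + 3\right) e^{- 5 \left|{\omega}\right|}}{3125}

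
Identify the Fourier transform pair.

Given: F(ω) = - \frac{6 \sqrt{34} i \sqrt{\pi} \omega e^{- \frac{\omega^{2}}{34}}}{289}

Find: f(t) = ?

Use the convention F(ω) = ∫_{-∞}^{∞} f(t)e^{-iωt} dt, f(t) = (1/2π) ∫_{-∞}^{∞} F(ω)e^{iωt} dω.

f(t) = 6 t e^{- \frac{17 t^{2}}{2}}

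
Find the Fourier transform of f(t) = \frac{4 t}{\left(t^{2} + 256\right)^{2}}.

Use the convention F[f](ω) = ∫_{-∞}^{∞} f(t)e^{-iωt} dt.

F(ω) = - \frac{i \pi \omega e^{- 16 \left|{\omega}\right|}}{8}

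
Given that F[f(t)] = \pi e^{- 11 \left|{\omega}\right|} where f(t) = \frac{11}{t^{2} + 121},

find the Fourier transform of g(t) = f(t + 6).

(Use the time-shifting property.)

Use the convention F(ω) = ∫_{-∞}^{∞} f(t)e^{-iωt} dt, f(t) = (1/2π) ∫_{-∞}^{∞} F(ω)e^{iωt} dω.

F[g](ω) = \pi e^{6 i \omega - 11 \left|{\omega}\right|}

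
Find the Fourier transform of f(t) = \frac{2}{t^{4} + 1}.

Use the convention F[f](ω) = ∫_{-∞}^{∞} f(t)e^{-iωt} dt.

F(ω) = 2 \pi e^{- \frac{\sqrt{2} \left|{\omega}\right|}{2}} \sin{\left(\frac{\sqrt{2} \left|{\omega}\right|}{2} + \frac{\pi}{4} \right)}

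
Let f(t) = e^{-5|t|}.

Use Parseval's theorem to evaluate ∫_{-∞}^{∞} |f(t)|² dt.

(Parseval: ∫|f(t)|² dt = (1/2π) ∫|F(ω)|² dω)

∫|f(t)|² dt = \frac{1}{5}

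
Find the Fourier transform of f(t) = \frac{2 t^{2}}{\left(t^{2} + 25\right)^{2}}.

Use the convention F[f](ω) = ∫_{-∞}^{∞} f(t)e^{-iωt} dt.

F(ω) = \frac{\pi \left(1 - 5 \left|{\omega}\right|\right) e^{- 5 \left|{\omega}\right|}}{5}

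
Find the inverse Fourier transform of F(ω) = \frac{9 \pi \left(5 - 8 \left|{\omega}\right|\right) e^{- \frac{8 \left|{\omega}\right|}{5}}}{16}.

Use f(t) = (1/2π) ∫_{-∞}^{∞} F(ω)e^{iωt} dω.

f(t) = \frac{9 t^{2}}{\left(t^{2} + \frac{64}{25}\right)^{2}}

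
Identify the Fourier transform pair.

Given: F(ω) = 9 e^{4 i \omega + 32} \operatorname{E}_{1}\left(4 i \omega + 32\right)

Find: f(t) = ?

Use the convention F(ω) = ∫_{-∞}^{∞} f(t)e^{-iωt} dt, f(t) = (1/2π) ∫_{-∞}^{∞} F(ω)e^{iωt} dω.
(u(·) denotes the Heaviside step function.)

f(t) = \frac{9 e^{- 8 t} u\left(t\right)}{t + 4}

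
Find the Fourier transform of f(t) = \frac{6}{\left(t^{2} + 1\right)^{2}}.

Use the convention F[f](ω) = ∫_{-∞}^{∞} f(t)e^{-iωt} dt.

F(ω) = 3 \pi \left(\left|{\omega}\right| + 1\right) e^{- \left|{\omega}\right|}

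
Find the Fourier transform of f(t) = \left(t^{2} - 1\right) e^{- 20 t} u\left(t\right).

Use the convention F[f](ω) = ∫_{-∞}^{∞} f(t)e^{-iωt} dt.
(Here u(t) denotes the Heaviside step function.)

F(ω) = \frac{2 i \omega - \left(i \omega + 20\right)^{3} + 40}{\left(i \omega + 20\right)^{4}}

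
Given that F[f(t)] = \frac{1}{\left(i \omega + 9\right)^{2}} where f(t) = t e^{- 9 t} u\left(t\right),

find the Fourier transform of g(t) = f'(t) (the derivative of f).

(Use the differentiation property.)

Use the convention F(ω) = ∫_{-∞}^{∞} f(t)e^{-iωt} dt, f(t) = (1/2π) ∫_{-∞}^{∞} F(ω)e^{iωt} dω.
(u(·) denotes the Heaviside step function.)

F[g](ω) = \frac{i \omega}{\left(i \omega + 9\right)^{2}}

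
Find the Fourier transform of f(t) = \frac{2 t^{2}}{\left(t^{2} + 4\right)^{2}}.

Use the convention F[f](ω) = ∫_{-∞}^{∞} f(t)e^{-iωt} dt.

F(ω) = \frac{\pi \left(1 - 2 \left|{\omega}\right|\right) e^{- 2 \left|{\omega}\right|}}{2}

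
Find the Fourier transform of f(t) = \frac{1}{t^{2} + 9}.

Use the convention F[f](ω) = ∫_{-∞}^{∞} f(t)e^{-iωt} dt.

F(ω) = \frac{\pi e^{- 3 \left|{\omega}\right|}}{3}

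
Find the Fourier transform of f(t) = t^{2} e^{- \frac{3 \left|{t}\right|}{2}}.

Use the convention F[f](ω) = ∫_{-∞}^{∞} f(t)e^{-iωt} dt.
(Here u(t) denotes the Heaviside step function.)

F(ω) = \frac{288 \left(3 - 4 \omega^{2}\right)}{\left(4 \omega^{2} + 9\right)^{3}}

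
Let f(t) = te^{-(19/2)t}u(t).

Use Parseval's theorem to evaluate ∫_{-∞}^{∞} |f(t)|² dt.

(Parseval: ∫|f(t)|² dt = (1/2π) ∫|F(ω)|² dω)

∫|f(t)|² dt = \frac{2}{6859}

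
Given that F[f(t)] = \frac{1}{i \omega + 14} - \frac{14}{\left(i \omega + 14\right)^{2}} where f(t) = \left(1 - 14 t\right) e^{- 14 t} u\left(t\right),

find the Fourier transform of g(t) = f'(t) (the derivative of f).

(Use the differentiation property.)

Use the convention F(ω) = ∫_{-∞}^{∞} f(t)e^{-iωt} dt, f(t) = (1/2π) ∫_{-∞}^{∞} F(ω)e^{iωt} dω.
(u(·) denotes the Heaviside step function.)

F[g](ω) = \frac{\omega^{2}}{\omega^{2} - 28 i \omega - 196}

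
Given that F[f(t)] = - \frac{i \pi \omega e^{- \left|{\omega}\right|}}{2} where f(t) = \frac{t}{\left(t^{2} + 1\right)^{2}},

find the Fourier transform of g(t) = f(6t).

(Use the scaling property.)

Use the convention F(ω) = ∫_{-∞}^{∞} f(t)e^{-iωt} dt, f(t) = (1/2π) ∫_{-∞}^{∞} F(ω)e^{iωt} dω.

F[g](ω) = - \frac{i \pi \omega e^{- \frac{\left|{\omega}\right|}{6}}}{72}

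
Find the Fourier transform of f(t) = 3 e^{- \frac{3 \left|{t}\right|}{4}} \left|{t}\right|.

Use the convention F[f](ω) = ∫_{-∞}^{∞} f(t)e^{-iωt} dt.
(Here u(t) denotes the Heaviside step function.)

F(ω) = \frac{96 \left(9 - 16 \omega^{2}\right)}{\left(16 \omega^{2} + 9\right)^{2}}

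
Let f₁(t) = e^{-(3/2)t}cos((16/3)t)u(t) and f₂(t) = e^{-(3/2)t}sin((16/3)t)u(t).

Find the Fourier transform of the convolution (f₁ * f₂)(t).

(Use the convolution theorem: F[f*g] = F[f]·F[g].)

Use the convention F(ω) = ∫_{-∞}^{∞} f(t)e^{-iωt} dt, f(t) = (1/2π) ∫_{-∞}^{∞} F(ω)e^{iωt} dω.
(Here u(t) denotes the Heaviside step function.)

F[f₁*f₂](ω) = \frac{3456 \left(2 i \omega + 3\right)}{\left(9 \left(2 i \omega + 3\right)^{2} + 1024\right)^{2}}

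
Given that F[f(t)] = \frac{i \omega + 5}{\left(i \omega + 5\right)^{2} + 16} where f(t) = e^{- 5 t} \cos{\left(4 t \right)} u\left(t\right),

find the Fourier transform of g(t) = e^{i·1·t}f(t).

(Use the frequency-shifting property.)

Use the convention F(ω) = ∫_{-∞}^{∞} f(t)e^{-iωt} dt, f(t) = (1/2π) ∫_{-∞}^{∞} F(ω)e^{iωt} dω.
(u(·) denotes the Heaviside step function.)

F[g](ω) = \frac{i \left(\omega - 1\right) + 5}{\left(i \left(\omega - 1\right) + 5\right)^{2} + 16}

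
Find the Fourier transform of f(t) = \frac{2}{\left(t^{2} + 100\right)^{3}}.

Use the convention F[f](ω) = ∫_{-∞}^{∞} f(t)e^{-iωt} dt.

F(ω) = \frac{\pi \left(100 \omega^{2} + 30 \left|{\omega}\right| + 3\right) e^{- 10 \left|{\omega}\right|}}{400000}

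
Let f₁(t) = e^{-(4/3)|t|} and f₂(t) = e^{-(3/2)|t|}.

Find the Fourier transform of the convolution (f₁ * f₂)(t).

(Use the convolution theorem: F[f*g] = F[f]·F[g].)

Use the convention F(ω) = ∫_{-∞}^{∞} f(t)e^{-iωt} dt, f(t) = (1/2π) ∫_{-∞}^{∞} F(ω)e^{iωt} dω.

F[f₁*f₂](ω) = \frac{288}{36 \omega^{4} + 145 \omega^{2} + 144}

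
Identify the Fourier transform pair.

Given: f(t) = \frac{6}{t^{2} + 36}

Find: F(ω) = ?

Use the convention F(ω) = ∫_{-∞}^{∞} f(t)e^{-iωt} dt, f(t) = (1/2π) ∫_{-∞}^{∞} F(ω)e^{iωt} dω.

F(ω) = \pi e^{- 6 \left|{\omega}\right|}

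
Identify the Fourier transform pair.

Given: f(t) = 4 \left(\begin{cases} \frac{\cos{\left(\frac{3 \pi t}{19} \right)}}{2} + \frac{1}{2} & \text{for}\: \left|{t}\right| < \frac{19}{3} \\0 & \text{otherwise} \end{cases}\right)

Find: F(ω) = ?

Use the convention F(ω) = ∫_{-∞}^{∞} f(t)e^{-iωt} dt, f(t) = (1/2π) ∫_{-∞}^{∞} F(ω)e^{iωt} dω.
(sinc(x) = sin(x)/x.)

F(ω) = - \frac{228 \pi^{2} \operatorname{sinc}{\left(\frac{19 \omega}{3} \right)}}{361 \omega^{2} - 9 \pi^{2}}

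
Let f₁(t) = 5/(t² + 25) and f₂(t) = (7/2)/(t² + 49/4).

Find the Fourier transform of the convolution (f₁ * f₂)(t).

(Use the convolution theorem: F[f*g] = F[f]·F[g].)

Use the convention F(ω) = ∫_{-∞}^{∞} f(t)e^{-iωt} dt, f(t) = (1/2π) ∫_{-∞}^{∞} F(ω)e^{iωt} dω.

F[f₁*f₂](ω) = \pi^{2} e^{- \frac{17 \left|{\omega}\right|}{2}}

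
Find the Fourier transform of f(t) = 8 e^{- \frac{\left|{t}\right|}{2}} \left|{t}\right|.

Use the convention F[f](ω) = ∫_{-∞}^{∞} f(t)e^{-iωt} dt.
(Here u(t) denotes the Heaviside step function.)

F(ω) = \frac{64 \left(1 - 4 \omega^{2}\right)}{\left(4 \omega^{2} + 1\right)^{2}}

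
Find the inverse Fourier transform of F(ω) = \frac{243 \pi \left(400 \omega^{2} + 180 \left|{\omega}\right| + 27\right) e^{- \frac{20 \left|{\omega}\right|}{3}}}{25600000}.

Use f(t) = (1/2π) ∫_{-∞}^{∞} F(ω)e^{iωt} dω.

f(t) = \frac{9}{\left(t^{2} + \frac{400}{9}\right)^{3}}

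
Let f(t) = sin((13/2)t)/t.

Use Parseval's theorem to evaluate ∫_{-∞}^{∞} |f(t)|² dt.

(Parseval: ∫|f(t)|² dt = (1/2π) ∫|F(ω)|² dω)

∫|f(t)|² dt = \frac{13 \pi}{2}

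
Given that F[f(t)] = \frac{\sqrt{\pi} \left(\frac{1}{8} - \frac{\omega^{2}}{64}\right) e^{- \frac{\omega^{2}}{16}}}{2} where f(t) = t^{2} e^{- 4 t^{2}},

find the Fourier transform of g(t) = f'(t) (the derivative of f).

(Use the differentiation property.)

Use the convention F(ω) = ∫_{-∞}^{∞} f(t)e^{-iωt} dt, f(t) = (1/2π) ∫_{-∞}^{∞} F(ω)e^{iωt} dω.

F[g](ω) = \frac{i \sqrt{\pi} \omega \left(8 - \omega^{2}\right) e^{- \frac{\omega^{2}}{16}}}{128}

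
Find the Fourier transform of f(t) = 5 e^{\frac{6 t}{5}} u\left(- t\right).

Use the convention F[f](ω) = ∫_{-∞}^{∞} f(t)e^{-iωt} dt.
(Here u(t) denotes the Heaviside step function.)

F(ω) = - \frac{25}{5 i \omega - 6}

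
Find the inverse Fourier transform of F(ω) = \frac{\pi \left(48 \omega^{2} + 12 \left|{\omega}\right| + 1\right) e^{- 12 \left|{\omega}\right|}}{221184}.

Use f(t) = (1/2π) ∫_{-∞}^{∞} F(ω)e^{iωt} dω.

f(t) = \frac{3}{\left(t^{2} + 144\right)^{3}}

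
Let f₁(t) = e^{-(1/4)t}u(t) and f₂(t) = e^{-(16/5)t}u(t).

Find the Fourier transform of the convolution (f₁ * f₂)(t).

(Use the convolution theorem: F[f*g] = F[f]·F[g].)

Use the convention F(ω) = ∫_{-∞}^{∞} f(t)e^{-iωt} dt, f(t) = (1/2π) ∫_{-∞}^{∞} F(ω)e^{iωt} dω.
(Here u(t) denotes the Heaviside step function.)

F[f₁*f₂](ω) = \frac{20}{- 20 \omega^{2} + 69 i \omega + 16}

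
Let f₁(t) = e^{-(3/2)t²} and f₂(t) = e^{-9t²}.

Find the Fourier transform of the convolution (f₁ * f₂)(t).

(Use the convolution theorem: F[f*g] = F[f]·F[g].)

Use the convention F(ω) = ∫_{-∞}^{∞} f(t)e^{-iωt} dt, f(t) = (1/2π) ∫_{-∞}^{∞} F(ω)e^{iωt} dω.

F[f₁*f₂](ω) = \frac{\sqrt{6} \pi e^{- \frac{7 \omega^{2}}{36}}}{9}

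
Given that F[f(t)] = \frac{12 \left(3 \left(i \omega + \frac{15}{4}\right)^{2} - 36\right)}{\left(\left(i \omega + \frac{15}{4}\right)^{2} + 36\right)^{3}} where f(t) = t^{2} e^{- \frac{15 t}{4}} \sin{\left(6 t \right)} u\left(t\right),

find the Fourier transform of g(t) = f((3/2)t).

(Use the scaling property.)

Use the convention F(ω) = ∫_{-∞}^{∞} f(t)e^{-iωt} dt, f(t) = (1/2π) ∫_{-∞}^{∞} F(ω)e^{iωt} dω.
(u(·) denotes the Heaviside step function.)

F[g](ω) = \frac{497664 \left(\left(8 i \omega + 45\right)^{2} - 1728\right)}{\left(\left(8 i \omega + 45\right)^{2} + 5184\right)^{3}}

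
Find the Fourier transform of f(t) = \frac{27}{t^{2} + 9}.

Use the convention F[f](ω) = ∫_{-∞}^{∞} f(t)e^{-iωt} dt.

F(ω) = 9 \pi e^{- 3 \left|{\omega}\right|}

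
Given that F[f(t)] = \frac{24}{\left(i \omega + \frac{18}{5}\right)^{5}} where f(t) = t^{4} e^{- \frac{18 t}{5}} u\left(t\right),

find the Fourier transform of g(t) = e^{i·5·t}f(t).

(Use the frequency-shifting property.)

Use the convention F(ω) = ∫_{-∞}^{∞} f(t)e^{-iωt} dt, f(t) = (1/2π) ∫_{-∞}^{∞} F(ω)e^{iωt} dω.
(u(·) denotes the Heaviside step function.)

F[g](ω) = \frac{75000}{\left(5 i \left(\omega - 5\right) + 18\right)^{5}}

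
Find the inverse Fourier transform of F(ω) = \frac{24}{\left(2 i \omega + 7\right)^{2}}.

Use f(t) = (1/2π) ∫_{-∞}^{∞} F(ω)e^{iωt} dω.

f(t) = 6 t e^{- \frac{7 t}{2}} u\left(t\right)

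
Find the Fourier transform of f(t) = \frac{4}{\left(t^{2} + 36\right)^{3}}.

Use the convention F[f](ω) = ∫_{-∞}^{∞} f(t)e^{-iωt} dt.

F(ω) = \frac{\pi \left(12 \omega^{2} + 6 \left|{\omega}\right| + 1\right) e^{- 6 \left|{\omega}\right|}}{5184}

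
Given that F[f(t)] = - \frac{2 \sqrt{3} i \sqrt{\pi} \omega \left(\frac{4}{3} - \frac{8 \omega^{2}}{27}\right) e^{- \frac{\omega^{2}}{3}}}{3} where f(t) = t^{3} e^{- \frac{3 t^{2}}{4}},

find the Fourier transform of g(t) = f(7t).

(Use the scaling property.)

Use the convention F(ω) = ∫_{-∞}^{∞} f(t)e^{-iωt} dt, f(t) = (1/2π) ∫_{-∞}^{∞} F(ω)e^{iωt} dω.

F[g](ω) = \frac{8 \sqrt{3} i \sqrt{\pi} \omega \left(2 \omega^{2} - 441\right) e^{- \frac{\omega^{2}}{147}}}{194481}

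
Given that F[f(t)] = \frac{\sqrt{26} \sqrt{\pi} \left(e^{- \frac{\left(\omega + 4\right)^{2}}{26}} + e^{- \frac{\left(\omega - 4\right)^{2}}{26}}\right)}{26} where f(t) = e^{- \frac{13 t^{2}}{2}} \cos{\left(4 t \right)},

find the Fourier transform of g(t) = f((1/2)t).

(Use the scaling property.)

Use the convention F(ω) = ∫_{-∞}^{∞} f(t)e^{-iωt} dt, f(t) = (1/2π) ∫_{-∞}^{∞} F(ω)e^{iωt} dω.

F[g](ω) = \frac{\sqrt{26} \sqrt{\pi} \left(e^{\frac{16 \omega}{13}} + 1\right) e^{- \frac{2 \omega^{2}}{13} - \frac{8 \omega}{13} - \frac{8}{13}}}{13}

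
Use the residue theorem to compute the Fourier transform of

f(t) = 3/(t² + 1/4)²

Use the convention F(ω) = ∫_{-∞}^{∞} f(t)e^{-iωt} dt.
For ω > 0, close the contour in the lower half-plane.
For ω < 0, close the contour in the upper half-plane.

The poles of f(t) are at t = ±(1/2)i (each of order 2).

Let g(z) = f(z)e^{-iωz}; for large |z| the factor e^{-iωz} decays in the lower half-plane when ω > 0 and in the upper half-plane when ω < 0.

Case ω > 0 (lower half-plane, clockwise contour ⇒ F(ω) = -2πi·ΣRes):
  Res_{z = - \frac{i}{2}} g(z) = 3 i \left(\omega + 2\right) e^{- \frac{\omega}{2}} (pole of order 2)
  F(ω) = -2πi·ΣRes = 6 \pi \left(\omega + 2\right) e^{- \frac{\omega}{2}}

Case ω < 0 (upper half-plane, counterclockwise contour ⇒ F(ω) = +2πi·ΣRes):
  Res_{z = \frac{i}{2}} g(z) = 3 i \left(\omega - 2\right) e^{\frac{\omega}{2}} (pole of order 2)
  F(ω) = 2πi·ΣRes = 6 \pi \left(2 - \omega\right) e^{\frac{\omega}{2}}

Both cases combine into a single formula in |ω|:

F(ω) = 6 \pi \left(\left|{\omega}\right| + 2\right) e^{- \frac{\left|{\omega}\right|}{2}}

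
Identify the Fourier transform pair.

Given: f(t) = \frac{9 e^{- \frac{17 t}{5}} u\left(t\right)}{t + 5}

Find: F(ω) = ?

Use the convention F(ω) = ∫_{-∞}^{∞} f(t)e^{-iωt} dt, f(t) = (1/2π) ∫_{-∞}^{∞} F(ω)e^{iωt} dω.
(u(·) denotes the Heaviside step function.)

F(ω) = 9 e^{5 i \omega + 17} \operatorname{E}_{1}\left(5 i \omega + 17\right)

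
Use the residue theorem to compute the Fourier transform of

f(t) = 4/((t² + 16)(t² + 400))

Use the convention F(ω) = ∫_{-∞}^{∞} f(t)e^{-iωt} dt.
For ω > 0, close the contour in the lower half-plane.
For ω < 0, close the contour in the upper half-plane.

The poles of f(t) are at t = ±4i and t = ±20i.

Let g(z) = f(z)e^{-iωz}; for large |z| the factor e^{-iωz} decays in the lower half-plane when ω > 0 and in the upper half-plane when ω < 0.

Case ω > 0 (lower half-plane, clockwise contour ⇒ F(ω) = -2πi·ΣRes):
  Res_{z = - 4 i} g(z) = \frac{i e^{- 4 \omega}}{768}
  Res_{z = - 20 i} g(z) = - \frac{i e^{- 20 \omega}}{3840}
  F(ω) = -2πi·ΣRes = \frac{\pi \left(5 e^{16 \omega} - 1\right) e^{- 20 \omega}}{1920}

Case ω < 0 (upper half-plane, counterclockwise contour ⇒ F(ω) = +2πi·ΣRes):
  Res_{z = 4 i} g(z) = - \frac{i e^{4 \omega}}{768}
  Res_{z = 20 i} g(z) = \frac{i e^{20 \omega}}{3840}
  F(ω) = 2πi·ΣRes = \frac{\pi \left(5 - e^{16 \omega}\right) e^{4 \omega}}{1920}

Both cases combine into a single formula in |ω|:

F(ω) = \frac{\pi \left(5 e^{16 \left|{\omega}\right|} - 1\right) e^{- 20 \left|{\omega}\right|}}{1920}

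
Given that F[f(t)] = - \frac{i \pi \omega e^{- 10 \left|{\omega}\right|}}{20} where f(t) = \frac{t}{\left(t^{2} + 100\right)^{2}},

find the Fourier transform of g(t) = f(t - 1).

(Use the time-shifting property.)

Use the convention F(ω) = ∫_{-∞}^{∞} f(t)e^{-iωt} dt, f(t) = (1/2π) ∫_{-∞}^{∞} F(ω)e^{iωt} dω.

F[g](ω) = - \frac{i \pi \omega e^{- i \omega - 10 \left|{\omega}\right|}}{20}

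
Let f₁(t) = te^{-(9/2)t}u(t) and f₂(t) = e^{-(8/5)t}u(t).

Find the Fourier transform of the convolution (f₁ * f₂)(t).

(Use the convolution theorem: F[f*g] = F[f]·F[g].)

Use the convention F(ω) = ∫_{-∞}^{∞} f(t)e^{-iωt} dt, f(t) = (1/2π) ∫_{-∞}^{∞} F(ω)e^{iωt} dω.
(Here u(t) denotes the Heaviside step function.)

F[f₁*f₂](ω) = \frac{20}{\left(2 i \omega + 9\right)^{2} \left(5 i \omega + 8\right)}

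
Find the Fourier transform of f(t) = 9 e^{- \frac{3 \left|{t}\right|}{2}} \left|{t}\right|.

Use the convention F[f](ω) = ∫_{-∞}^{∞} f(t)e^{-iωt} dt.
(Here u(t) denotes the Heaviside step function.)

F(ω) = \frac{72 \left(9 - 4 \omega^{2}\right)}{\left(4 \omega^{2} + 9\right)^{2}}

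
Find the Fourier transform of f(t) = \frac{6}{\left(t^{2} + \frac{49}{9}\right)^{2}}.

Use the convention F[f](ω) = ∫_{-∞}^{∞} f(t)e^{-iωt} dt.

F(ω) = \frac{27 \pi \left(7 \left|{\omega}\right| + 3\right) e^{- \frac{7 \left|{\omega}\right|}{3}}}{343}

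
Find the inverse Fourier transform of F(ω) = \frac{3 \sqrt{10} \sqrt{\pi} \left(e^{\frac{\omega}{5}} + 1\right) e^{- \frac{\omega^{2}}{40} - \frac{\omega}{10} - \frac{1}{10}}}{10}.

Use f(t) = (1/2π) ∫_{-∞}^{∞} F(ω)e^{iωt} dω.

f(t) = 6 e^{- 10 t^{2}} \cos{\left(2 t \right)}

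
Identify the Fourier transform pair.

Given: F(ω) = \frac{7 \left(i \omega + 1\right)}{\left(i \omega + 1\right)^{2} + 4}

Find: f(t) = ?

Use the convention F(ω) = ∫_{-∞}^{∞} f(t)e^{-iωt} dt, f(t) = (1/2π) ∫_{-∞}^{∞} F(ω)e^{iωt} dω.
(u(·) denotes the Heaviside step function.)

f(t) = 7 e^{- t} \cos{\left(2 t \right)} u\left(t\right)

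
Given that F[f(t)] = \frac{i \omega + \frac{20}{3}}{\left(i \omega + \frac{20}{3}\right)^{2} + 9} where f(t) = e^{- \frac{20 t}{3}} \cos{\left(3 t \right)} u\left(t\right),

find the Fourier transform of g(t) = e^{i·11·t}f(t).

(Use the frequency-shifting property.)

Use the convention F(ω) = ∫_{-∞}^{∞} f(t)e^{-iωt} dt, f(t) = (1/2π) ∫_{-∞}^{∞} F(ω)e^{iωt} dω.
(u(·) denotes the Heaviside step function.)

F[g](ω) = \frac{3 \left(3 i \left(\omega - 11\right) + 20\right)}{\left(3 i \left(\omega - 11\right) + 20\right)^{2} + 81}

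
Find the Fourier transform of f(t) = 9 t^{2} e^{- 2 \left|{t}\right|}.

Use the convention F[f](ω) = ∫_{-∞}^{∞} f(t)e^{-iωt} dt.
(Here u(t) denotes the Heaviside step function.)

F(ω) = \frac{72 \left(4 - 3 \omega^{2}\right)}{\left(\omega^{2} + 4\right)^{3}}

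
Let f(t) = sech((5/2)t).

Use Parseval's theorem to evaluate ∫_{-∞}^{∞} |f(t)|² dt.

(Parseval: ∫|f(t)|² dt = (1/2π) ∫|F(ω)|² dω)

∫|f(t)|² dt = \frac{4}{5}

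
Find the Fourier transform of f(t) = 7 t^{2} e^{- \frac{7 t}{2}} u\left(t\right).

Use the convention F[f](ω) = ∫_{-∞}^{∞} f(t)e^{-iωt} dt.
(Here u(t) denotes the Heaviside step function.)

F(ω) = \frac{112}{\left(2 i \omega + 7\right)^{3}}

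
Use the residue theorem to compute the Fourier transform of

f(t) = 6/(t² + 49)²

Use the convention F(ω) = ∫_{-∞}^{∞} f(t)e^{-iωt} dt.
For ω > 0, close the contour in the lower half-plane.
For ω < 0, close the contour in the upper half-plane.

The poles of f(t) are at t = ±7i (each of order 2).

Let g(z) = f(z)e^{-iωz}; for large |z| the factor e^{-iωz} decays in the lower half-plane when ω > 0 and in the upper half-plane when ω < 0.

Case ω > 0 (lower half-plane, clockwise contour ⇒ F(ω) = -2πi·ΣRes):
  Res_{z = - 7 i} g(z) = \frac{3 i \left(7 \omega + 1\right) e^{- 7 \omega}}{686} (pole of order 2)
  F(ω) = -2πi·ΣRes = \frac{3 \pi \left(7 \omega + 1\right) e^{- 7 \omega}}{343}

Case ω < 0 (upper half-plane, counterclockwise contour ⇒ F(ω) = +2πi·ΣRes):
  Res_{z = 7 i} g(z) = \frac{3 i \left(7 \omega - 1\right) e^{7 \omega}}{686} (pole of order 2)
  F(ω) = 2πi·ΣRes = \frac{3 \pi \left(1 - 7 \omega\right) e^{7 \omega}}{343}

Both cases combine into a single formula in |ω|:

F(ω) = \frac{3 \pi \left(7 \left|{\omega}\right| + 1\right) e^{- 7 \left|{\omega}\right|}}{343}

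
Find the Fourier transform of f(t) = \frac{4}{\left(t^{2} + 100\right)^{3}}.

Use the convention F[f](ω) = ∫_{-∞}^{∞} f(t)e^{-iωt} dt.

F(ω) = \frac{\pi \left(100 \omega^{2} + 30 \left|{\omega}\right| + 3\right) e^{- 10 \left|{\omega}\right|}}{200000}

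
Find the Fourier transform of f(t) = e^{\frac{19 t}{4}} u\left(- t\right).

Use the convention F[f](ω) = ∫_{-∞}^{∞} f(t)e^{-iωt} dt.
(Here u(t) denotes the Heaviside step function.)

F(ω) = - \frac{4}{4 i \omega - 19}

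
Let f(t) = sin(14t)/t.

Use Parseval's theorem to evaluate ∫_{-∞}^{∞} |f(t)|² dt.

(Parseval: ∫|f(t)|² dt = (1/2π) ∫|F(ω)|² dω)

∫|f(t)|² dt = 14 \pi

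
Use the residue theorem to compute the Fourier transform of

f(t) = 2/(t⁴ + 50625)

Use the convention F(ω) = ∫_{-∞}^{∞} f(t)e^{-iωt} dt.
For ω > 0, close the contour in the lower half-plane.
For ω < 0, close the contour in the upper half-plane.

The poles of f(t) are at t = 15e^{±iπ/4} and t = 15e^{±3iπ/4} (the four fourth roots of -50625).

Let g(z) = f(z)e^{-iωz}; for large |z| the factor e^{-iωz} decays in the lower half-plane when ω > 0 and in the upper half-plane when ω < 0.

Case ω > 0 (lower half-plane, clockwise contour ⇒ F(ω) = -2πi·ΣRes):
  Res_{z = - \frac{15 \sqrt{2}}{2} - \frac{15 \sqrt{2} i}{2}} g(z) = \frac{\sqrt{2} i \left(1 - i\right) e^{\frac{15 \sqrt{2} \omega \left(-1 + i\right)}{2}}}{13500}
  Res_{z = \frac{15 \sqrt{2}}{2} - \frac{15 \sqrt{2} i}{2}} g(z) = \frac{\sqrt{2} i \left(1 + i\right) e^{- \frac{15 \sqrt{2} \omega \left(1 + i\right)}{2}}}{13500}
  F(ω) = -2πi·ΣRes = \frac{\sqrt{2} \pi \left(1 - i\right) \left(e^{15 \sqrt{2} i \omega} + i\right) e^{- \frac{15 \sqrt{2} \omega \left(1 + i\right)}{2}}}{6750} = \frac{2 \pi e^{- \frac{15 \sqrt{2} \omega}{2}} \sin{\left(\frac{15 \sqrt{2} \omega}{2} + \frac{\pi}{4} \right)}}{3375}

Case ω < 0 (upper half-plane, counterclockwise contour ⇒ F(ω) = +2πi·ΣRes):
  Res_{z = \frac{15 \sqrt{2}}{2} + \frac{15 \sqrt{2} i}{2}} g(z) = \frac{\sqrt{2} i \left(-1 + i\right) e^{\frac{15 \sqrt{2} \omega \left(1 - i\right)}{2}}}{13500}
  Res_{z = - \frac{15 \sqrt{2}}{2} + \frac{15 \sqrt{2} i}{2}} g(z) = \frac{\sqrt{2} \left(1 - i\right) e^{\frac{15 \sqrt{2} \omega \left(1 + i\right)}{2}}}{13500}
  F(ω) = 2πi·ΣRes = - \frac{\sqrt{2} i \pi \left(i \left(1 - i\right) e^{\frac{15 \sqrt{2} \omega \left(1 - i\right)}{2}} - \left(1 - i\right) e^{\frac{15 \sqrt{2} \omega \left(1 + i\right)}{2}}\right)}{6750} = \frac{2 \pi e^{\frac{15 \sqrt{2} \omega}{2}} \cos{\left(\frac{15 \sqrt{2} \omega}{2} + \frac{\pi}{4} \right)}}{3375}

Both cases combine into a single formula in |ω|:

F(ω) = \frac{2 \pi e^{- \frac{15 \sqrt{2} \left|{\omega}\right|}{2}} \sin{\left(\frac{15 \sqrt{2} \left|{\omega}\right|}{2} + \frac{\pi}{4} \right)}}{3375}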